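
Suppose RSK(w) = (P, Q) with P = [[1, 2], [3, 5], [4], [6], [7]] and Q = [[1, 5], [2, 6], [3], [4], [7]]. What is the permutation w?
7 6 4 1 5 3 2

Reverse the RSK construction: for i from n down to 1, find the cell of Q containing i, remove the entry at that cell from P, and reverse-bump it up through P; the value ejected from row 1 is w(i).

Step i=7: Q has 7 at row 5, column 1; remove 7 from row 5 of P and reverse-bump: 7 enters row 4 and ejects 6; 6 enters row 3 and ejects 4; 4 enters row 2 and ejects 3; 3 enters row 1 and ejects 2. So w(7) = 2. P is now [[1, 3], [4, 5], [6], [7]].
Step i=6: Q has 6 at row 2, column 2; remove 5 from row 2 of P and reverse-bump: 5 enters row 1 and ejects 3. So w(6) = 3. P is now [[1, 5], [4], [6], [7]].
Step i=5: Q has 5 at row 1, column 2; remove that cell from P, ejecting 5. So w(5) = 5. P is now [[1], [4], [6], [7]].
Step i=4: Q has 4 at row 4, column 1; remove 7 from row 4 of P and reverse-bump: 7 enters row 3 and ejects 6; 6 enters row 2 and ejects 4; 4 enters row 1 and ejects 1. So w(4) = 1. P is now [[4], [6], [7]].
Step i=3: Q has 3 at row 3, column 1; remove 7 from row 3 of P and reverse-bump: 7 enters row 2 and ejects 6; 6 enters row 1 and ejects 4. So w(3) = 4. P is now [[6], [7]].
Step i=2: Q has 2 at row 2, column 1; remove 7 from row 2 of P and reverse-bump: 7 enters row 1 and ejects 6. So w(2) = 6. P is now [[7]].
Step i=1: Q has 1 at row 1, column 1; remove that cell from P, ejecting 7. So w(1) = 7. P is now [].

So w = 7 6 4 1 5 3 2.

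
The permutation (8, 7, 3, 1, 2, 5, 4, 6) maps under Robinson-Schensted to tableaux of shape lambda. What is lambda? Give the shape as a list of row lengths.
[4, 2, 1, 1]

Row-insert each entry into an empty tableau.

After inserting 8: P = [[8]].
After inserting 7: P = [[7], [8]].
After inserting 3: P = [[3], [7], [8]].
After inserting 1: P = [[1], [3], [7], [8]].
After inserting 2: P = [[1, 2], [3], [7], [8]].
After inserting 5: P = [[1, 2, 5], [3], [7], [8]].
After inserting 4: P = [[1, 2, 4], [3, 5], [7], [8]].
After inserting 6: P = [[1, 2, 4, 6], [3, 5], [7], [8]].

The final insertion tableau P = [[1, 2, 4, 6], [3, 5], [7], [8]] has shape [4, 2, 1, 1].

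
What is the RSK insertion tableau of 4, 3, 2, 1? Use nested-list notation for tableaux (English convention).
After inserting 4: P = [[4]].
After inserting 3: P = [[3], [4]].
After inserting 2: P = [[2], [3], [4]].
After inserting 1: P = [[1], [2], [3], [4]].

So P = [[1], [2], [3], [4]].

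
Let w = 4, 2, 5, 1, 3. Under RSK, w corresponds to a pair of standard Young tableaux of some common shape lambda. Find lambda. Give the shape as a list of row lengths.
Row-insert each entry into an empty tableau.

After inserting 4: P = [[4]].
After inserting 2: P = [[2], [4]].
After inserting 5: P = [[2, 5], [4]].
After inserting 1: P = [[1, 5], [2], [4]].
After inserting 3: P = [[1, 3], [2, 5], [4]].

The final insertion tableau P = [[1, 3], [2, 5], [4]] has shape [2, 2, 1].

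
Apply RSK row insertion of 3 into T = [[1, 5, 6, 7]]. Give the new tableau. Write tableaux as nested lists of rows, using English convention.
[[1, 3, 6, 7], [5]]

In row 1, 3 replaces 5 (the leftmost entry greater than 3); 5 is bumped to row 2. 5 starts a new row 2. The new tableau is [[1, 3, 6, 7], [5]].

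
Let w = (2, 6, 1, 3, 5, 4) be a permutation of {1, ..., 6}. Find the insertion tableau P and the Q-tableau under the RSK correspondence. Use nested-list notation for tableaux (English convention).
P = [[1, 3, 4], [2, 5], [6]], Q = [[1, 2, 5], [3, 4], [6]]

Insert each entry of the permutation into P by Schensted row insertion, recording in Q the position of each new cell.

After inserting 2: P = [[2]].
After inserting 6: P = [[2, 6]].
After inserting 1: P = [[1, 6], [2]].
After inserting 3: P = [[1, 3], [2, 6]].
After inserting 5: P = [[1, 3, 5], [2, 6]].
After inserting 4: P = [[1, 3, 4], [2, 5], [6]].

So P = [[1, 3, 4], [2, 5], [6]], Q = [[1, 2, 5], [3, 4], [6]].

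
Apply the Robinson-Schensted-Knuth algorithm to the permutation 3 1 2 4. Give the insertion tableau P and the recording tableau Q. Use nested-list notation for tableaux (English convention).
Insert each entry of the permutation into P by Schensted row insertion, recording in Q the position of each new cell.

After inserting 3: P = [[3]].
After inserting 1: P = [[1], [3]].
After inserting 2: P = [[1, 2], [3]].
After inserting 4: P = [[1, 2, 4], [3]].

So P = [[1, 2, 4], [3]], Q = [[1, 3, 4], [2]].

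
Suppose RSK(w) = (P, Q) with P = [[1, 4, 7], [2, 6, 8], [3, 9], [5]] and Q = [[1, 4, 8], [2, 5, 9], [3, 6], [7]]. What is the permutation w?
5 3 2 9 6 4 1 8 7

Reverse the RSK construction: for i from n down to 1, find the cell of Q containing i, remove the entry at that cell from P, and reverse-bump it up through P; the value ejected from row 1 is w(i).

Step i=9: Q has 9 at row 2, column 3; remove 8 from row 2 of P and reverse-bump: 8 enters row 1 and ejects 7. So w(9) = 7. P is now [[1, 4, 8], [2, 6], [3, 9], [5]].
Step i=8: Q has 8 at row 1, column 3; remove that cell from P, ejecting 8. So w(8) = 8. P is now [[1, 4], [2, 6], [3, 9], [5]].
Step i=7: Q has 7 at row 4, column 1; remove 5 from row 4 of P and reverse-bump: 5 enters row 3 and ejects 3; 3 enters row 2 and ejects 2; 2 enters row 1 and ejects 1. So w(7) = 1. P is now [[2, 4], [3, 6], [5, 9]].
Step i=6: Q has 6 at row 3, column 2; remove 9 from row 3 of P and reverse-bump: 9 enters row 2 and ejects 6; 6 enters row 1 and ejects 4. So w(6) = 4. P is now [[2, 6], [3, 9], [5]].
Step i=5: Q has 5 at row 2, column 2; remove 9 from row 2 of P and reverse-bump: 9 enters row 1 and ejects 6. So w(5) = 6. P is now [[2, 9], [3], [5]].
Step i=4: Q has 4 at row 1, column 2; remove that cell from P, ejecting 9. So w(4) = 9. P is now [[2], [3], [5]].
Step i=3: Q has 3 at row 3, column 1; remove 5 from row 3 of P and reverse-bump: 5 enters row 2 and ejects 3; 3 enters row 1 and ejects 2. So w(3) = 2. P is now [[3], [5]].
Step i=2: Q has 2 at row 2, column 1; remove 5 from row 2 of P and reverse-bump: 5 enters row 1 and ejects 3. So w(2) = 3. P is now [[5]].
Step i=1: Q has 1 at row 1, column 1; remove that cell from P, ejecting 5. So w(1) = 5. P is now [].

So w = 5 3 2 9 6 4 1 8 7.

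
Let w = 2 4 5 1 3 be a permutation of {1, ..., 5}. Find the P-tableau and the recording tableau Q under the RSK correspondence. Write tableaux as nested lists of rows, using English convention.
Insert each entry of the permutation into P by Schensted row insertion, recording in Q the position of each new cell.

Insert 2: appended to row 1. P = [[2]].
Insert 4: appended to row 1. P = [[2, 4]].
Insert 5: appended to row 1. P = [[2, 4, 5]].
Insert 1: 1 bumps 2 from row 1; 2 starts row 2. P = [[1, 4, 5], [2]].
Insert 3: 3 bumps 4 from row 1; 4 appends to row 2. P = [[1, 3, 5], [2, 4]].

So P = [[1, 3, 5], [2, 4]], Q = [[1, 2, 3], [4, 5]].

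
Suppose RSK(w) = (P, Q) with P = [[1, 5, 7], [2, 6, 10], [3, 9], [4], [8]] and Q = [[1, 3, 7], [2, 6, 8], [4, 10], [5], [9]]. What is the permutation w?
Reverse RSK: for i = n, n-1, ..., 1, locate i in Q, remove the corresponding corner cell from P, and reverse-bump its entry up through P; the value ejected from row 1 is w(i).

So w = 8 4 9 3 2 6 10 7 1 5.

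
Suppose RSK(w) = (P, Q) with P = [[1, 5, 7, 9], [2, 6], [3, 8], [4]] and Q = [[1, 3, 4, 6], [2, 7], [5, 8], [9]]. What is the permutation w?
4 3 6 8 2 9 7 5 1

Reverse RSK: for i = n, n-1, ..., 1, locate i in Q, remove the corresponding corner cell from P, and reverse-bump its entry up through P; the value ejected from row 1 is w(i).

So w = 4 3 6 8 2 9 7 5 1.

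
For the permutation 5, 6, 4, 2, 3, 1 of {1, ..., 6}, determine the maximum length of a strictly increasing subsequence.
2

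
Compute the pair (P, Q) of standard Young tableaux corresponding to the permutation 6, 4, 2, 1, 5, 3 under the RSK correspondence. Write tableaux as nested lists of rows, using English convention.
Insert each entry of the permutation into P by Schensted row insertion, recording in Q the position of each new cell.

After inserting 6: P = [[6]].
After inserting 4: P = [[4], [6]].
After inserting 2: P = [[2], [4], [6]].
After inserting 1: P = [[1], [2], [4], [6]].
After inserting 5: P = [[1, 5], [2], [4], [6]].
After inserting 3: P = [[1, 3], [2, 5], [4], [6]].

So P = [[1, 3], [2, 5], [4], [6]], Q = [[1, 5], [2, 6], [3], [4]].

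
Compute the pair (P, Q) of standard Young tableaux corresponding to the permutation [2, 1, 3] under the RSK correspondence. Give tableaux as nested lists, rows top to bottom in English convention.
Insert each entry of the permutation into P by Schensted row insertion, recording in Q the position of each new cell.

After inserting 2: P = [[2]].
After inserting 1: P = [[1], [2]].
After inserting 3: P = [[1, 3], [2]].

So P = [[1, 3], [2]], Q = [[1, 3], [2]].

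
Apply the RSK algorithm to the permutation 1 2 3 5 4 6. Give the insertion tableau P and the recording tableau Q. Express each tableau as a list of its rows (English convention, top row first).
P = [[1, 2, 3, 4, 6], [5]], Q = [[1, 2, 3, 4, 6], [5]]

Insert each entry of the permutation into P by Schensted row insertion, recording in Q the position of each new cell.

Insert 1: appended to row 1. P = [[1]].
Insert 2: appended to row 1. P = [[1, 2]].
Insert 3: appended to row 1. P = [[1, 2, 3]].
Insert 5: appended to row 1. P = [[1, 2, 3, 5]].
Insert 4: 4 bumps 5 from row 1; 5 starts row 2. P = [[1, 2, 3, 4], [5]].
Insert 6: appended to row 1. P = [[1, 2, 3, 4, 6], [5]].

So P = [[1, 2, 3, 4, 6], [5]], Q = [[1, 2, 3, 4, 6], [5]].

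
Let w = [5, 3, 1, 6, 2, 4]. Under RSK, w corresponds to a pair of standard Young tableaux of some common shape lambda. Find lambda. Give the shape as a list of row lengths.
Row-insert each entry into an empty tableau.

After inserting 5: P = [[5]].
After inserting 3: P = [[3], [5]].
After inserting 1: P = [[1], [3], [5]].
After inserting 6: P = [[1, 6], [3], [5]].
After inserting 2: P = [[1, 2], [3, 6], [5]].
After inserting 4: P = [[1, 2, 4], [3, 6], [5]].

The final insertion tableau P = [[1, 2, 4], [3, 6], [5]] has shape [3, 2, 1].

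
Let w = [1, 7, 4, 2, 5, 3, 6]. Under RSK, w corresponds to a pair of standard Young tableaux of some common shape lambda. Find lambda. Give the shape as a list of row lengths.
RSK row insertion gives P = [[1, 2, 3, 6], [4, 5], [7]], which has shape [4, 2, 1].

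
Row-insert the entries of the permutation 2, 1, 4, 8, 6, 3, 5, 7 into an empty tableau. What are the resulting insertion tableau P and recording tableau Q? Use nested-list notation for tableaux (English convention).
Insert each entry of the permutation into P by Schensted row insertion, recording in Q the position of each new cell.

After inserting 2: P = [[2]].
After inserting 1: P = [[1], [2]].
After inserting 4: P = [[1, 4], [2]].
After inserting 8: P = [[1, 4, 8], [2]].
After inserting 6: P = [[1, 4, 6], [2, 8]].
After inserting 3: P = [[1, 3, 6], [2, 4], [8]].
After inserting 5: P = [[1, 3, 5], [2, 4, 6], [8]].
After inserting 7: P = [[1, 3, 5, 7], [2, 4, 6], [8]].

So P = [[1, 3, 5, 7], [2, 4, 6], [8]], Q = [[1, 3, 4, 8], [2, 5, 7], [6]].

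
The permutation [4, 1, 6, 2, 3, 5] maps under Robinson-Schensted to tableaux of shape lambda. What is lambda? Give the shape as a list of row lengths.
Row-insert each entry into an empty tableau.

After inserting 4: P = [[4]].
After inserting 1: P = [[1], [4]].
After inserting 6: P = [[1, 6], [4]].
After inserting 2: P = [[1, 2], [4, 6]].
After inserting 3: P = [[1, 2, 3], [4, 6]].
After inserting 5: P = [[1, 2, 3, 5], [4, 6]].

The final insertion tableau P = [[1, 2, 3, 5], [4, 6]] has shape [4, 2].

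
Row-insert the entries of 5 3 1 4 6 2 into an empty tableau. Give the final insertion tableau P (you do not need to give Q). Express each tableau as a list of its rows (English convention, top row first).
Insert 5: appended to row 1. P = [[5]].
Insert 3: 3 bumps 5 from row 1; 5 starts row 2. P = [[3], [5]].
Insert 1: 1 bumps 3 from row 1; 3 bumps 5 from row 2; 5 starts row 3. P = [[1], [3], [5]].
Insert 4: appended to row 1. P = [[1, 4], [3], [5]].
Insert 6: appended to row 1. P = [[1, 4, 6], [3], [5]].
Insert 2: 2 bumps 4 from row 1; 4 appends to row 2. P = [[1, 2, 6], [3, 4], [5]].

So P = [[1, 2, 6], [3, 4], [5]].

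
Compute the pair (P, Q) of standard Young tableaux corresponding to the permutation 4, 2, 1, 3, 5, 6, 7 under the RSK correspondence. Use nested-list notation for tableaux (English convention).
P = [[1, 3, 5, 6, 7], [2], [4]], Q = [[1, 4, 5, 6, 7], [2], [3]]

Insert each entry of the permutation into P by Schensted row insertion, recording in Q the position of each new cell.

Insert 4: appended to row 1. P = [[4]], Q = [[1]].
Insert 2: 2 bumps 4 from row 1; 4 starts row 2. P = [[2], [4]], Q = [[1], [2]].
Insert 1: 1 bumps 2 from row 1; 2 bumps 4 from row 2; 4 starts row 3. P = [[1], [2], [4]], Q = [[1], [2], [3]].
Insert 3: appended to row 1. P = [[1, 3], [2], [4]], Q = [[1, 4], [2], [3]].
Insert 5: appended to row 1. P = [[1, 3, 5], [2], [4]], Q = [[1, 4, 5], [2], [3]].
Insert 6: appended to row 1. P = [[1, 3, 5, 6], [2], [4]], Q = [[1, 4, 5, 6], [2], [3]].
Insert 7: appended to row 1. P = [[1, 3, 5, 6, 7], [2], [4]], Q = [[1, 4, 5, 6, 7], [2], [3]].

So P = [[1, 3, 5, 6, 7], [2], [4]], Q = [[1, 4, 5, 6, 7], [2], [3]].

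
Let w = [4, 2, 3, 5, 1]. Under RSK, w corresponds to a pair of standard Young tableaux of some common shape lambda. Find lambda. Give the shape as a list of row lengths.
[3, 1, 1]

Row-insert each entry into an empty tableau.

After inserting 4: P = [[4]].
After inserting 2: P = [[2], [4]].
After inserting 3: P = [[2, 3], [4]].
After inserting 5: P = [[2, 3, 5], [4]].
After inserting 1: P = [[1, 3, 5], [2], [4]].

The final insertion tableau P = [[1, 3, 5], [2], [4]] has shape [3, 1, 1].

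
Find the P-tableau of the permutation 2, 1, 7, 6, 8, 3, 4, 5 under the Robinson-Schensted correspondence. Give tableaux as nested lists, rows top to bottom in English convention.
P = [[1, 3, 4, 5], [2, 6, 8], [7]]

Insert 2: appended to row 1. P = [[2]].
Insert 1: 1 bumps 2 from row 1; 2 starts row 2. P = [[1], [2]].
Insert 7: appended to row 1. P = [[1, 7], [2]].
Insert 6: 6 bumps 7 from row 1; 7 appends to row 2. P = [[1, 6], [2, 7]].
Insert 8: appended to row 1. P = [[1, 6, 8], [2, 7]].
Insert 3: 3 bumps 6 from row 1; 6 bumps 7 from row 2; 7 starts row 3. P = [[1, 3, 8], [2, 6], [7]].
Insert 4: 4 bumps 8 from row 1; 8 appends to row 2. P = [[1, 3, 4], [2, 6, 8], [7]].
Insert 5: appended to row 1. P = [[1, 3, 4, 5], [2, 6, 8], [7]].

So P = [[1, 3, 4, 5], [2, 6, 8], [7]].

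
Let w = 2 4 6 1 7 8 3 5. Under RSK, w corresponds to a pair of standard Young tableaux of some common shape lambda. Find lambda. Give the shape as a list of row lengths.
Row-insert each entry into an empty tableau.

After inserting 2: P = [[2]].
After inserting 4: P = [[2, 4]].
After inserting 6: P = [[2, 4, 6]].
After inserting 1: P = [[1, 4, 6], [2]].
After inserting 7: P = [[1, 4, 6, 7], [2]].
After inserting 8: P = [[1, 4, 6, 7, 8], [2]].
After inserting 3: P = [[1, 3, 6, 7, 8], [2, 4]].
After inserting 5: P = [[1, 3, 5, 7, 8], [2, 4, 6]].

The final insertion tableau P = [[1, 3, 5, 7, 8], [2, 4, 6]] has shape [5, 3].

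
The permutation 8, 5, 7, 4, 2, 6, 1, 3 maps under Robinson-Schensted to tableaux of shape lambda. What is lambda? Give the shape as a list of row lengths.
Row-insert each entry into an empty tableau.

After inserting 8: P = [[8]].
After inserting 5: P = [[5], [8]].
After inserting 7: P = [[5, 7], [8]].
After inserting 4: P = [[4, 7], [5], [8]].
After inserting 2: P = [[2, 7], [4], [5], [8]].
After inserting 6: P = [[2, 6], [4, 7], [5], [8]].
After inserting 1: P = [[1, 6], [2, 7], [4], [5], [8]].
After inserting 3: P = [[1, 3], [2, 6], [4, 7], [5], [8]].

The final insertion tableau P = [[1, 3], [2, 6], [4, 7], [5], [8]] has shape [2, 2, 2, 1, 1].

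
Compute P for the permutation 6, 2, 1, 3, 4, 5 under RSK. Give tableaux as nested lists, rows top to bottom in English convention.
Insert 6: appended to row 1. P = [[6]].
Insert 2: 2 bumps 6 from row 1; 6 starts row 2. P = [[2], [6]].
Insert 1: 1 bumps 2 from row 1; 2 bumps 6 from row 2; 6 starts row 3. P = [[1], [2], [6]].
Insert 3: appended to row 1. P = [[1, 3], [2], [6]].
Insert 4: appended to row 1. P = [[1, 3, 4], [2], [6]].
Insert 5: appended to row 1. P = [[1, 3, 4, 5], [2], [6]].

So P = [[1, 3, 4, 5], [2], [6]].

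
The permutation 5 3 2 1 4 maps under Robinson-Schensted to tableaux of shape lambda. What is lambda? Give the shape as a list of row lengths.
Row-insert each entry into an empty tableau.

After inserting 5: P = [[5]].
After inserting 3: P = [[3], [5]].
After inserting 2: P = [[2], [3], [5]].
After inserting 1: P = [[1], [2], [3], [5]].
After inserting 4: P = [[1, 4], [2], [3], [5]].

The final insertion tableau P = [[1, 4], [2], [3], [5]] has shape [2, 1, 1, 1].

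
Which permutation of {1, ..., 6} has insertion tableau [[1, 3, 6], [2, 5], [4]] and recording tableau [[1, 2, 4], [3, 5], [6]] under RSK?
Reverse the RSK construction: for i from n down to 1, find the cell of Q containing i, remove the entry at that cell from P, and reverse-bump it up through P; the value ejected from row 1 is w(i).

Step i=6: Q has 6 at row 3, column 1; remove 4 from row 3 of P and reverse-bump: 4 enters row 2 and ejects 2; 2 enters row 1 and ejects 1. So w(6) = 1. P is now [[2, 3, 6], [4, 5]].
Step i=5: Q has 5 at row 2, column 2; remove 5 from row 2 of P and reverse-bump: 5 enters row 1 and ejects 3. So w(5) = 3. P is now [[2, 5, 6], [4]].
Step i=4: Q has 4 at row 1, column 3; remove that cell from P, ejecting 6. So w(4) = 6. P is now [[2, 5], [4]].
Step i=3: Q has 3 at row 2, column 1; remove 4 from row 2 of P and reverse-bump: 4 enters row 1 and ejects 2. So w(3) = 2. P is now [[4, 5]].
Step i=2: Q has 2 at row 1, column 2; remove that cell from P, ejecting 5. So w(2) = 5. P is now [[4]].
Step i=1: Q has 1 at row 1, column 1; remove that cell from P, ejecting 4. So w(1) = 4. P is now [].

So w = 4 5 2 6 3 1.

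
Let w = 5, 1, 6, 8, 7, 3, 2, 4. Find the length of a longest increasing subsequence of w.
3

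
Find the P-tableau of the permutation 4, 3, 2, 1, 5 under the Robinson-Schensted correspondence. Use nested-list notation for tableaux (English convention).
P = [[1, 5], [2], [3], [4]]

Insert 4: appended to row 1. P = [[4]].
Insert 3: 3 bumps 4 from row 1; 4 starts row 2. P = [[3], [4]].
Insert 2: 2 bumps 3 from row 1; 3 bumps 4 from row 2; 4 starts row 3. P = [[2], [3], [4]].
Insert 1: 1 bumps 2 from row 1; 2 bumps 3 from row 2; 3 bumps 4 from row 3; 4 starts row 4. P = [[1], [2], [3], [4]].
Insert 5: appended to row 1. P = [[1, 5], [2], [3], [4]].

So P = [[1, 5], [2], [3], [4]].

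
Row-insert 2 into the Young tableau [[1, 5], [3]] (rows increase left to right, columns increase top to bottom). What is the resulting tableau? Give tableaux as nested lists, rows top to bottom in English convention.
[[1, 2], [3, 5]]

In row 1, 2 replaces 5 (the leftmost entry greater than 2); 5 is bumped to row 2. 5 is appended to row 2. The new tableau is [[1, 2], [3, 5]].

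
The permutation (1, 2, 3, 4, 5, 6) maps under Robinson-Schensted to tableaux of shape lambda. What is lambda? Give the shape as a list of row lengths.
Row-insert each entry into an empty tableau.

After inserting 1: P = [[1]].
After inserting 2: P = [[1, 2]].
After inserting 3: P = [[1, 2, 3]].
After inserting 4: P = [[1, 2, 3, 4]].
After inserting 5: P = [[1, 2, 3, 4, 5]].
After inserting 6: P = [[1, 2, 3, 4, 5, 6]].

The final insertion tableau P = [[1, 2, 3, 4, 5, 6]] has shape [6].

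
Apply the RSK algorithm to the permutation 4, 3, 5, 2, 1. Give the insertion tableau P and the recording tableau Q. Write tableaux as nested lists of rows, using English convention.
Insert each entry of the permutation into P by Schensted row insertion, recording in Q the position of each new cell.

Insert 4: appended to row 1. P = [[4]].
Insert 3: 3 bumps 4 from row 1; 4 starts row 2. P = [[3], [4]].
Insert 5: appended to row 1. P = [[3, 5], [4]].
Insert 2: 2 bumps 3 from row 1; 3 bumps 4 from row 2; 4 starts row 3. P = [[2, 5], [3], [4]].
Insert 1: 1 bumps 2 from row 1; 2 bumps 3 from row 2; 3 bumps 4 from row 3; 4 starts row 4. P = [[1, 5], [2], [3], [4]].

So P = [[1, 5], [2], [3], [4]], Q = [[1, 3], [2], [4], [5]].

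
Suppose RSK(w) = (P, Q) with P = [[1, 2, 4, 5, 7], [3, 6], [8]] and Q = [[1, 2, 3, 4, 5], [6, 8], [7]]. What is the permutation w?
Reverse the RSK construction: for i from n down to 1, find the cell of Q containing i, remove the entry at that cell from P, and reverse-bump it up through P; the value ejected from row 1 is w(i).

Step i=8: Q has 8 at row 2, column 2; remove 6 from row 2 of P and reverse-bump: 6 enters row 1 and ejects 5. So w(8) = 5. P is now [[1, 2, 4, 6, 7], [3], [8]].
Step i=7: Q has 7 at row 3, column 1; remove 8 from row 3 of P and reverse-bump: 8 enters row 2 and ejects 3; 3 enters row 1 and ejects 2. So w(7) = 2. P is now [[1, 3, 4, 6, 7], [8]].
Step i=6: Q has 6 at row 2, column 1; remove 8 from row 2 of P and reverse-bump: 8 enters row 1 and ejects 7. So w(6) = 7. P is now [[1, 3, 4, 6, 8]].
Step i=5: Q has 5 at row 1, column 5; remove that cell from P, ejecting 8. So w(5) = 8. P is now [[1, 3, 4, 6]].
Step i=4: Q has 4 at row 1, column 4; remove that cell from P, ejecting 6. So w(4) = 6. P is now [[1, 3, 4]].
Step i=3: Q has 3 at row 1, column 3; remove that cell from P, ejecting 4. So w(3) = 4. P is now [[1, 3]].
Step i=2: Q has 2 at row 1, column 2; remove that cell from P, ejecting 3. So w(2) = 3. P is now [[1]].
Step i=1: Q has 1 at row 1, column 1; remove that cell from P, ejecting 1. So w(1) = 1. P is now [].

So w = 1 3 4 6 8 7 2 5.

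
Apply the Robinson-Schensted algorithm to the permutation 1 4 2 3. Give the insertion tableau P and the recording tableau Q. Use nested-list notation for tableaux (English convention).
Insert each entry of the permutation into P by Schensted row insertion, recording in Q the position of each new cell.

Insert 1: appended to row 1. P = [[1]].
Insert 4: appended to row 1. P = [[1, 4]].
Insert 2: 2 bumps 4 from row 1; 4 starts row 2. P = [[1, 2], [4]].
Insert 3: appended to row 1. P = [[1, 2, 3], [4]].

So P = [[1, 2, 3], [4]], Q = [[1, 2, 4], [3]].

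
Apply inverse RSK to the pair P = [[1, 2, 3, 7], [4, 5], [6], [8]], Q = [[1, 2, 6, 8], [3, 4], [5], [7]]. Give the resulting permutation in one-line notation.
4 8 1 6 2 5 3 7

Reverse the RSK construction: for i from n down to 1, find the cell of Q containing i, remove the entry at that cell from P, and reverse-bump it up through P; the value ejected from row 1 is w(i).

Step i=8: Q has 8 at row 1, column 4; remove that cell from P, ejecting 7. So w(8) = 7. P is now [[1, 2, 3], [4, 5], [6], [8]].
Step i=7: Q has 7 at row 4, column 1; remove 8 from row 4 of P and reverse-bump: 8 enters row 3 and ejects 6; 6 enters row 2 and ejects 5; 5 enters row 1 and ejects 3. So w(7) = 3. P is now [[1, 2, 5], [4, 6], [8]].
Step i=6: Q has 6 at row 1, column 3; remove that cell from P, ejecting 5. So w(6) = 5. P is now [[1, 2], [4, 6], [8]].
Step i=5: Q has 5 at row 3, column 1; remove 8 from row 3 of P and reverse-bump: 8 enters row 2 and ejects 6; 6 enters row 1 and ejects 2. So w(5) = 2. P is now [[1, 6], [4, 8]].
Step i=4: Q has 4 at row 2, column 2; remove 8 from row 2 of P and reverse-bump: 8 enters row 1 and ejects 6. So w(4) = 6. P is now [[1, 8], [4]].
Step i=3: Q has 3 at row 2, column 1; remove 4 from row 2 of P and reverse-bump: 4 enters row 1 and ejects 1. So w(3) = 1. P is now [[4, 8]].
Step i=2: Q has 2 at row 1, column 2; remove that cell from P, ejecting 8. So w(2) = 8. P is now [[4]].
Step i=1: Q has 1 at row 1, column 1; remove that cell from P, ejecting 4. So w(1) = 4. P is now [].

So w = 4 8 1 6 2 5 3 7.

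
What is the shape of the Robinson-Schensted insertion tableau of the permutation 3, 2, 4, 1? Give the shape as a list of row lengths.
Row-insert each entry into an empty tableau.

After inserting 3: P = [[3]].
After inserting 2: P = [[2], [3]].
After inserting 4: P = [[2, 4], [3]].
After inserting 1: P = [[1, 4], [2], [3]].

The final insertion tableau P = [[1, 4], [2], [3]] has shape [2, 1, 1].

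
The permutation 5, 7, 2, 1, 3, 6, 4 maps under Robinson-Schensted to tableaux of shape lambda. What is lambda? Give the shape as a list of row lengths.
[3, 2, 2]

Row-insert each entry into an empty tableau.

After inserting 5: P = [[5]].
After inserting 7: P = [[5, 7]].
After inserting 2: P = [[2, 7], [5]].
After inserting 1: P = [[1, 7], [2], [5]].
After inserting 3: P = [[1, 3], [2, 7], [5]].
After inserting 6: P = [[1, 3, 6], [2, 7], [5]].
After inserting 4: P = [[1, 3, 4], [2, 6], [5, 7]].

The final insertion tableau P = [[1, 3, 4], [2, 6], [5, 7]] has shape [3, 2, 2].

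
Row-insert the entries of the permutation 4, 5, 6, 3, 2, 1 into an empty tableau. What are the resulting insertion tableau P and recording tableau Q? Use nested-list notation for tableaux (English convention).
Insert each entry of the permutation into P by Schensted row insertion, recording in Q the position of each new cell.

Insert 4: appended to row 1. P = [[4]], Q = [[1]].
Insert 5: appended to row 1. P = [[4, 5]], Q = [[1, 2]].
Insert 6: appended to row 1. P = [[4, 5, 6]], Q = [[1, 2, 3]].
Insert 3: 3 bumps 4 from row 1; 4 starts row 2. P = [[3, 5, 6], [4]], Q = [[1, 2, 3], [4]].
Insert 2: 2 bumps 3 from row 1; 3 bumps 4 from row 2; 4 starts row 3. P = [[2, 5, 6], [3], [4]], Q = [[1, 2, 3], [4], [5]].
Insert 1: 1 bumps 2 from row 1; 2 bumps 3 from row 2; 3 bumps 4 from row 3; 4 starts row 4. P = [[1, 5, 6], [2], [3], [4]], Q = [[1, 2, 3], [4], [5], [6]].

So P = [[1, 5, 6], [2], [3], [4]], Q = [[1, 2, 3], [4], [5], [6]].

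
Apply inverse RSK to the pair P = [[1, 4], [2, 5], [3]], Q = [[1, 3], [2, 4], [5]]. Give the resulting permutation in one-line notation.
Reverse the RSK construction: for i from n down to 1, find the cell of Q containing i, remove the entry at that cell from P, and reverse-bump it up through P; the value ejected from row 1 is w(i).

Step i=5: Q has 5 at row 3, column 1; remove 3 from row 3 of P and reverse-bump: 3 enters row 2 and ejects 2; 2 enters row 1 and ejects 1. So w(5) = 1. P is now [[2, 4], [3, 5]].
Step i=4: Q has 4 at row 2, column 2; remove 5 from row 2 of P and reverse-bump: 5 enters row 1 and ejects 4. So w(4) = 4. P is now [[2, 5], [3]].
Step i=3: Q has 3 at row 1, column 2; remove that cell from P, ejecting 5. So w(3) = 5. P is now [[2], [3]].
Step i=2: Q has 2 at row 2, column 1; remove 3 from row 2 of P and reverse-bump: 3 enters row 1 and ejects 2. So w(2) = 2. P is now [[3]].
Step i=1: Q has 1 at row 1, column 1; remove that cell from P, ejecting 3. So w(1) = 3. P is now [].

So w = 3 2 5 4 1.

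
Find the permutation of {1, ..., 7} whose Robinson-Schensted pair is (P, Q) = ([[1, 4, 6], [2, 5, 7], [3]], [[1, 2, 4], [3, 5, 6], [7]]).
3 5 2 7 4 6 1

Reverse the RSK construction: for i from n down to 1, find the cell of Q containing i, remove the entry at that cell from P, and reverse-bump it up through P; the value ejected from row 1 is w(i).

Step i=7: Q has 7 at row 3, column 1; remove 3 from row 3 of P and reverse-bump: 3 enters row 2 and ejects 2; 2 enters row 1 and ejects 1. So w(7) = 1. P is now [[2, 4, 6], [3, 5, 7]].
Step i=6: Q has 6 at row 2, column 3; remove 7 from row 2 of P and reverse-bump: 7 enters row 1 and ejects 6. So w(6) = 6. P is now [[2, 4, 7], [3, 5]].
Step i=5: Q has 5 at row 2, column 2; remove 5 from row 2 of P and reverse-bump: 5 enters row 1 and ejects 4. So w(5) = 4. P is now [[2, 5, 7], [3]].
Step i=4: Q has 4 at row 1, column 3; remove that cell from P, ejecting 7. So w(4) = 7. P is now [[2, 5], [3]].
Step i=3: Q has 3 at row 2, column 1; remove 3 from row 2 of P and reverse-bump: 3 enters row 1 and ejects 2. So w(3) = 2. P is now [[3, 5]].
Step i=2: Q has 2 at row 1, column 2; remove that cell from P, ejecting 5. So w(2) = 5. P is now [[3]].
Step i=1: Q has 1 at row 1, column 1; remove that cell from P, ejecting 3. So w(1) = 3. P is now [].

So w = 3 5 2 7 4 6 1.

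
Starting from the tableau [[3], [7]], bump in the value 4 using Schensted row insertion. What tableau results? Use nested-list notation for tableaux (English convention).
[[3, 4], [7]]

4 is larger than every entry of row 1, so it is appended to row 1. The new tableau is [[3, 4], [7]].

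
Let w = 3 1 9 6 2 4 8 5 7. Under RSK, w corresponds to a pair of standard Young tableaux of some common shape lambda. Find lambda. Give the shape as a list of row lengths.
Row-insert each entry into an empty tableau.

After inserting 3: P = [[3]].
After inserting 1: P = [[1], [3]].
After inserting 9: P = [[1, 9], [3]].
After inserting 6: P = [[1, 6], [3, 9]].
After inserting 2: P = [[1, 2], [3, 6], [9]].
After inserting 4: P = [[1, 2, 4], [3, 6], [9]].
After inserting 8: P = [[1, 2, 4, 8], [3, 6], [9]].
After inserting 5: P = [[1, 2, 4, 5], [3, 6, 8], [9]].
After inserting 7: P = [[1, 2, 4, 5, 7], [3, 6, 8], [9]].

The final insertion tableau P = [[1, 2, 4, 5, 7], [3, 6, 8], [9]] has shape [5, 3, 1].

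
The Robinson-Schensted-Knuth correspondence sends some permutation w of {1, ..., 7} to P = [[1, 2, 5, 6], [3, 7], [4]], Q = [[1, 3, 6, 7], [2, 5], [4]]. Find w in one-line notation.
Reverse the RSK construction: for i from n down to 1, find the cell of Q containing i, remove the entry at that cell from P, and reverse-bump it up through P; the value ejected from row 1 is w(i).

Step i=7: Q has 7 at row 1, column 4; remove that cell from P, ejecting 6. So w(7) = 6. P is now [[1, 2, 5], [3, 7], [4]].
Step i=6: Q has 6 at row 1, column 3; remove that cell from P, ejecting 5. So w(6) = 5. P is now [[1, 2], [3, 7], [4]].
Step i=5: Q has 5 at row 2, column 2; remove 7 from row 2 of P and reverse-bump: 7 enters row 1 and ejects 2. So w(5) = 2. P is now [[1, 7], [3], [4]].
Step i=4: Q has 4 at row 3, column 1; remove 4 from row 3 of P and reverse-bump: 4 enters row 2 and ejects 3; 3 enters row 1 and ejects 1. So w(4) = 1. P is now [[3, 7], [4]].
Step i=3: Q has 3 at row 1, column 2; remove that cell from P, ejecting 7. So w(3) = 7. P is now [[3], [4]].
Step i=2: Q has 2 at row 2, column 1; remove 4 from row 2 of P and reverse-bump: 4 enters row 1 and ejects 3. So w(2) = 3. P is now [[4]].
Step i=1: Q has 1 at row 1, column 1; remove that cell from P, ejecting 4. So w(1) = 4. P is now [].

So w = 4 3 7 1 2 5 6.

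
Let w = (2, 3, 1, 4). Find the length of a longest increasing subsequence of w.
3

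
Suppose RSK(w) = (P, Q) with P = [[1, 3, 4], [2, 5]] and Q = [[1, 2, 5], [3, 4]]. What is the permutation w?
Reverse the RSK construction: for i from n down to 1, find the cell of Q containing i, remove the entry at that cell from P, and reverse-bump it up through P; the value ejected from row 1 is w(i).

Step i=5: Q has 5 at row 1, column 3; remove that cell from P, ejecting 4. So w(5) = 4. P is now [[1, 3], [2, 5]].
Step i=4: Q has 4 at row 2, column 2; remove 5 from row 2 of P and reverse-bump: 5 enters row 1 and ejects 3. So w(4) = 3. P is now [[1, 5], [2]].
Step i=3: Q has 3 at row 2, column 1; remove 2 from row 2 of P and reverse-bump: 2 enters row 1 and ejects 1. So w(3) = 1. P is now [[2, 5]].
Step i=2: Q has 2 at row 1, column 2; remove that cell from P, ejecting 5. So w(2) = 5. P is now [[2]].
Step i=1: Q has 1 at row 1, column 1; remove that cell from P, ejecting 2. So w(1) = 2. P is now [].

So w = 2 5 1 3 4.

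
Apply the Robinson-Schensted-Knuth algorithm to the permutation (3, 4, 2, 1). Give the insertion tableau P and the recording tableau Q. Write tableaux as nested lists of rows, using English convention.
P = [[1, 4], [2], [3]], Q = [[1, 2], [3], [4]]

Insert each entry of the permutation into P by Schensted row insertion, recording in Q the position of each new cell.

Insert 3: appended to row 1. P = [[3]].
Insert 4: appended to row 1. P = [[3, 4]].
Insert 2: 2 bumps 3 from row 1; 3 starts row 2. P = [[2, 4], [3]].
Insert 1: 1 bumps 2 from row 1; 2 bumps 3 from row 2; 3 starts row 3. P = [[1, 4], [2], [3]].

So P = [[1, 4], [2], [3]], Q = [[1, 2], [3], [4]].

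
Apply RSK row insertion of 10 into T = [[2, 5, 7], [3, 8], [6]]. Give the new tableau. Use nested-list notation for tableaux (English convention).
10 is larger than every entry of row 1, so it is appended to row 1. The new tableau is [[2, 5, 7, 10], [3, 8], [6]].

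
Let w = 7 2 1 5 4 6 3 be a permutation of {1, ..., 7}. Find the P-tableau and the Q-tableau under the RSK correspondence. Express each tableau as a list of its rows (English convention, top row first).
P = [[1, 3, 6], [2, 4], [5], [7]], Q = [[1, 4, 6], [2, 5], [3], [7]]

Insert each entry of the permutation into P by Schensted row insertion, recording in Q the position of each new cell.

Insert 7: appended to row 1. P = [[7]].
Insert 2: 2 bumps 7 from row 1; 7 starts row 2. P = [[2], [7]].
Insert 1: 1 bumps 2 from row 1; 2 bumps 7 from row 2; 7 starts row 3. P = [[1], [2], [7]].
Insert 5: appended to row 1. P = [[1, 5], [2], [7]].
Insert 4: 4 bumps 5 from row 1; 5 appends to row 2. P = [[1, 4], [2, 5], [7]].
Insert 6: appended to row 1. P = [[1, 4, 6], [2, 5], [7]].
Insert 3: 3 bumps 4 from row 1; 4 bumps 5 from row 2; 5 bumps 7 from row 3; 7 starts row 4. P = [[1, 3, 6], [2, 4], [5], [7]].

So P = [[1, 3, 6], [2, 4], [5], [7]], Q = [[1, 4, 6], [2, 5], [3], [7]].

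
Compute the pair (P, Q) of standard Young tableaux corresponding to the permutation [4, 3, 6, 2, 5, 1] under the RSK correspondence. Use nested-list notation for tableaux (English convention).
Insert each entry of the permutation into P by Schensted row insertion, recording in Q the position of each new cell.

Insert 4: appended to row 1. P = [[4]].
Insert 3: 3 bumps 4 from row 1; 4 starts row 2. P = [[3], [4]].
Insert 6: appended to row 1. P = [[3, 6], [4]].
Insert 2: 2 bumps 3 from row 1; 3 bumps 4 from row 2; 4 starts row 3. P = [[2, 6], [3], [4]].
Insert 5: 5 bumps 6 from row 1; 6 appends to row 2. P = [[2, 5], [3, 6], [4]].
Insert 1: 1 bumps 2 from row 1; 2 bumps 3 from row 2; 3 bumps 4 from row 3; 4 starts row 4. P = [[1, 5], [2, 6], [3], [4]].

So P = [[1, 5], [2, 6], [3], [4]], Q = [[1, 3], [2, 5], [4], [6]].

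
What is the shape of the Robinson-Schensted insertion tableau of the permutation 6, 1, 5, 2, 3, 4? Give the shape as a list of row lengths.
[4, 1, 1]

Row-insert each entry into an empty tableau.

After inserting 6: P = [[6]].
After inserting 1: P = [[1], [6]].
After inserting 5: P = [[1, 5], [6]].
After inserting 2: P = [[1, 2], [5], [6]].
After inserting 3: P = [[1, 2, 3], [5], [6]].
After inserting 4: P = [[1, 2, 3, 4], [5], [6]].

The final insertion tableau P = [[1, 2, 3, 4], [5], [6]] has shape [4, 1, 1].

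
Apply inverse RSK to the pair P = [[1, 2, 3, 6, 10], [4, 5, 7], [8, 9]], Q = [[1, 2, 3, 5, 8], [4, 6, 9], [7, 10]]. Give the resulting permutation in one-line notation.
1 4 8 2 9 5 3 10 7 6

Reverse the RSK construction: for i from n down to 1, find the cell of Q containing i, remove the entry at that cell from P, and reverse-bump it up through P; the value ejected from row 1 is w(i).

Step i=10: Q has 10 at row 3, column 2; remove 9 from row 3 of P and reverse-bump: 9 enters row 2 and ejects 7; 7 enters row 1 and ejects 6. So w(10) = 6. P is now [[1, 2, 3, 7, 10], [4, 5, 9], [8]].
Step i=9: Q has 9 at row 2, column 3; remove 9 from row 2 of P and reverse-bump: 9 enters row 1 and ejects 7. So w(9) = 7. P is now [[1, 2, 3, 9, 10], [4, 5], [8]].
Step i=8: Q has 8 at row 1, column 5; remove that cell from P, ejecting 10. So w(8) = 10. P is now [[1, 2, 3, 9], [4, 5], [8]].
Step i=7: Q has 7 at row 3, column 1; remove 8 from row 3 of P and reverse-bump: 8 enters row 2 and ejects 5; 5 enters row 1 and ejects 3. So w(7) = 3. P is now [[1, 2, 5, 9], [4, 8]].
Step i=6: Q has 6 at row 2, column 2; remove 8 from row 2 of P and reverse-bump: 8 enters row 1 and ejects 5. So w(6) = 5. P is now [[1, 2, 8, 9], [4]].
Step i=5: Q has 5 at row 1, column 4; remove that cell from P, ejecting 9. So w(5) = 9. P is now [[1, 2, 8], [4]].
Step i=4: Q has 4 at row 2, column 1; remove 4 from row 2 of P and reverse-bump: 4 enters row 1 and ejects 2. So w(4) = 2. P is now [[1, 4, 8]].
Step i=3: Q has 3 at row 1, column 3; remove that cell from P, ejecting 8. So w(3) = 8. P is now [[1, 4]].
Step i=2: Q has 2 at row 1, column 2; remove that cell from P, ejecting 4. So w(2) = 4. P is now [[1]].
Step i=1: Q has 1 at row 1, column 1; remove that cell from P, ejecting 1. So w(1) = 1. P is now [].

So w = 1 4 8 2 9 5 3 10 7 6.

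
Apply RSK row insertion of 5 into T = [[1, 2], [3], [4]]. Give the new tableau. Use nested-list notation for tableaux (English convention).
5 is larger than every entry of row 1, so it is appended to row 1. The new tableau is [[1, 2, 5], [3], [4]].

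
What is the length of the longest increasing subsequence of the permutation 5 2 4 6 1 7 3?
4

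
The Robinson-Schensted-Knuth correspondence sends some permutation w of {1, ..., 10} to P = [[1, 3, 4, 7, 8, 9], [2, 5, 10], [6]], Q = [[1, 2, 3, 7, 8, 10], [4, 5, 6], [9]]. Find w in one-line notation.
Reverse the RSK construction: for i from n down to 1, find the cell of Q containing i, remove the entry at that cell from P, and reverse-bump it up through P; the value ejected from row 1 is w(i).

Step i=10: Q has 10 at row 1, column 6; remove that cell from P, ejecting 9. So w(10) = 9. P is now [[1, 3, 4, 7, 8], [2, 5, 10], [6]].
Step i=9: Q has 9 at row 3, column 1; remove 6 from row 3 of P and reverse-bump: 6 enters row 2 and ejects 5; 5 enters row 1 and ejects 4. So w(9) = 4. P is now [[1, 3, 5, 7, 8], [2, 6, 10]].
Step i=8: Q has 8 at row 1, column 5; remove that cell from P, ejecting 8. So w(8) = 8. P is now [[1, 3, 5, 7], [2, 6, 10]].
Step i=7: Q has 7 at row 1, column 4; remove that cell from P, ejecting 7. So w(7) = 7. P is now [[1, 3, 5], [2, 6, 10]].
Step i=6: Q has 6 at row 2, column 3; remove 10 from row 2 of P and reverse-bump: 10 enters row 1 and ejects 5. So w(6) = 5. P is now [[1, 3, 10], [2, 6]].
Step i=5: Q has 5 at row 2, column 2; remove 6 from row 2 of P and reverse-bump: 6 enters row 1 and ejects 3. So w(5) = 3. P is now [[1, 6, 10], [2]].
Step i=4: Q has 4 at row 2, column 1; remove 2 from row 2 of P and reverse-bump: 2 enters row 1 and ejects 1. So w(4) = 1. P is now [[2, 6, 10]].
Step i=3: Q has 3 at row 1, column 3; remove that cell from P, ejecting 10. So w(3) = 10. P is now [[2, 6]].
Step i=2: Q has 2 at row 1, column 2; remove that cell from P, ejecting 6. So w(2) = 6. P is now [[2]].
Step i=1: Q has 1 at row 1, column 1; remove that cell from P, ejecting 2. So w(1) = 2. P is now [].

So w = 2 6 10 1 3 5 7 8 4 9.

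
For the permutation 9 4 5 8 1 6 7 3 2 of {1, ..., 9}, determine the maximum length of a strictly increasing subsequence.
4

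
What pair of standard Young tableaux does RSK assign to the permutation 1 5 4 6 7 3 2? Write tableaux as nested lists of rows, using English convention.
P = [[1, 2, 6, 7], [3], [4], [5]], Q = [[1, 2, 4, 5], [3], [6], [7]]

Insert each entry of the permutation into P by Schensted row insertion, recording in Q the position of each new cell.

Insert 1: appended to row 1. P = [[1]].
Insert 5: appended to row 1. P = [[1, 5]].
Insert 4: 4 bumps 5 from row 1; 5 starts row 2. P = [[1, 4], [5]].
Insert 6: appended to row 1. P = [[1, 4, 6], [5]].
Insert 7: appended to row 1. P = [[1, 4, 6, 7], [5]].
Insert 3: 3 bumps 4 from row 1; 4 bumps 5 from row 2; 5 starts row 3. P = [[1, 3, 6, 7], [4], [5]].
Insert 2: 2 bumps 3 from row 1; 3 bumps 4 from row 2; 4 bumps 5 from row 3; 5 starts row 4. P = [[1, 2, 6, 7], [3], [4], [5]].

So P = [[1, 2, 6, 7], [3], [4], [5]], Q = [[1, 2, 4, 5], [3], [6], [7]].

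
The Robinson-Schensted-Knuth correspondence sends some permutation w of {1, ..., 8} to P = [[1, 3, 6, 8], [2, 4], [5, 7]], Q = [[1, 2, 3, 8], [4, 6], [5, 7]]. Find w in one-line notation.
2 5 7 4 1 6 3 8

Reverse the RSK construction: for i from n down to 1, find the cell of Q containing i, remove the entry at that cell from P, and reverse-bump it up through P; the value ejected from row 1 is w(i).

Step i=8: Q has 8 at row 1, column 4; remove that cell from P, ejecting 8. So w(8) = 8. P is now [[1, 3, 6], [2, 4], [5, 7]].
Step i=7: Q has 7 at row 3, column 2; remove 7 from row 3 of P and reverse-bump: 7 enters row 2 and ejects 4; 4 enters row 1 and ejects 3. So w(7) = 3. P is now [[1, 4, 6], [2, 7], [5]].
Step i=6: Q has 6 at row 2, column 2; remove 7 from row 2 of P and reverse-bump: 7 enters row 1 and ejects 6. So w(6) = 6. P is now [[1, 4, 7], [2], [5]].
Step i=5: Q has 5 at row 3, column 1; remove 5 from row 3 of P and reverse-bump: 5 enters row 2 and ejects 2; 2 enters row 1 and ejects 1. So w(5) = 1. P is now [[2, 4, 7], [5]].
Step i=4: Q has 4 at row 2, column 1; remove 5 from row 2 of P and reverse-bump: 5 enters row 1 and ejects 4. So w(4) = 4. P is now [[2, 5, 7]].
Step i=3: Q has 3 at row 1, column 3; remove that cell from P, ejecting 7. So w(3) = 7. P is now [[2, 5]].
Step i=2: Q has 2 at row 1, column 2; remove that cell from P, ejecting 5. So w(2) = 5. P is now [[2]].
Step i=1: Q has 1 at row 1, column 1; remove that cell from P, ejecting 2. So w(1) = 2. P is now [].

So w = 2 5 7 4 1 6 3 8.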